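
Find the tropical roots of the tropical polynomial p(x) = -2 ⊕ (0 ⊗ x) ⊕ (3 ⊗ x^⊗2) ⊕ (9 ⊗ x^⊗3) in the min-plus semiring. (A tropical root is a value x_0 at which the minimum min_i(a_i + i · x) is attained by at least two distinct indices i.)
Roots: {-6, -3, -2}

Each tropical root is a break point of the lower envelope of the lines y = a_i + i · x (there are 4 lines, with slopes 0, 1, ..., 3). Only the lines that attain the minimum somewhere contribute to roots; other lines are dominated. Here the surviving (envelope) indices are i = 3, i = 2, i = 1, i = 0.
Intersections between consecutive envelope lines give the roots: for adjacent envelope indices i < j the intersection is x = (a_i − a_j) / (j − i). Reading off the sorted break points: {-6, -3, -2}.
Verification: at each break x_0, at least two indices attain the minimum of min_i(a_i + i · x_0).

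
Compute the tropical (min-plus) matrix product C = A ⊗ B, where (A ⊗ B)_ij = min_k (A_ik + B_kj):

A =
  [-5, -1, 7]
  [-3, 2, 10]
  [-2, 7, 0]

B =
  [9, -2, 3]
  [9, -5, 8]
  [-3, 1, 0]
A ⊗ B =
  [4, -7, -2]
  [6, -5, 0]
  [-3, -4, 0]

Apply the min-plus product entry-by-entry:
  C[0][0] = min over k of (A[0][0] + B[0][0] = -5 + 9 = 4, A[0][1] + B[1][0] = -1 + 9 = 8, A[0][2] + B[2][0] = 7 + -3 = 4) = 4 (attained at k = 0)
  C[0][1] = min over k of (A[0][0] + B[0][1] = -5 + -2 = -7, A[0][1] + B[1][1] = -1 + -5 = -6, A[0][2] + B[2][1] = 7 + 1 = 8) = -7 (attained at k = 0)
  C[0][2] = min over k of (A[0][0] + B[0][2] = -5 + 3 = -2, A[0][1] + B[1][2] = -1 + 8 = 7, A[0][2] + B[2][2] = 7 + 0 = 7) = -2 (attained at k = 0)
  C[1][0] = min over k of (A[1][0] + B[0][0] = -3 + 9 = 6, A[1][1] + B[1][0] = 2 + 9 = 11, A[1][2] + B[2][0] = 10 + -3 = 7) = 6 (attained at k = 0)
  C[1][1] = min over k of (A[1][0] + B[0][1] = -3 + -2 = -5, A[1][1] + B[1][1] = 2 + -5 = -3, A[1][2] + B[2][1] = 10 + 1 = 11) = -5 (attained at k = 0)
  C[1][2] = min over k of (A[1][0] + B[0][2] = -3 + 3 = 0, A[1][1] + B[1][2] = 2 + 8 = 10, A[1][2] + B[2][2] = 10 + 0 = 10) = 0 (attained at k = 0)
  C[2][0] = min over k of (A[2][0] + B[0][0] = -2 + 9 = 7, A[2][1] + B[1][0] = 7 + 9 = 16, A[2][2] + B[2][0] = 0 + -3 = -3) = -3 (attained at k = 2)
  C[2][1] = min over k of (A[2][0] + B[0][1] = -2 + -2 = -4, A[2][1] + B[1][1] = 7 + -5 = 2, A[2][2] + B[2][1] = 0 + 1 = 1) = -4 (attained at k = 0)
  C[2][2] = min over k of (A[2][0] + B[0][2] = -2 + 3 = 1, A[2][1] + B[1][2] = 7 + 8 = 15, A[2][2] + B[2][2] = 0 + 0 = 0) = 0 (attained at k = 2)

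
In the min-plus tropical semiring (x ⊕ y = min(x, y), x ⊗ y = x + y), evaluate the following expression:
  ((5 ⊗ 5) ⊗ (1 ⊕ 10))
((5 ⊗ 5) ⊗ (1 ⊕ 10)) = 11

Expand innermost to outermost. Recall ⊕ takes the minimum of its arguments and ⊗ takes their sum. Working out the expression ((5 ⊗ 5) ⊗ (1 ⊕ 10)) gives 11.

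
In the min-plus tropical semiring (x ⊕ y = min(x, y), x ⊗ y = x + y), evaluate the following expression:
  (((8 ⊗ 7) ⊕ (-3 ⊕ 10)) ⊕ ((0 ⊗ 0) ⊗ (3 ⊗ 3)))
(((8 ⊗ 7) ⊕ (-3 ⊕ 10)) ⊕ ((0 ⊗ 0) ⊗ (3 ⊗ 3))) = -3

Expand innermost to outermost. Recall ⊕ takes the minimum of its arguments and ⊗ takes their sum. Working out the expression (((8 ⊗ 7) ⊕ (-3 ⊕ 10)) ⊕ ((0 ⊗ 0) ⊗ (3 ⊗ 3))) gives -3.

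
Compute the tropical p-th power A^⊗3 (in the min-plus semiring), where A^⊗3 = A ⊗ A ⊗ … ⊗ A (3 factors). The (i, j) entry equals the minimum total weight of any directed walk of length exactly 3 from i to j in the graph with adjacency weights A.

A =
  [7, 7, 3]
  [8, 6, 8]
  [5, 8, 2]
A^⊗3 =
  [10, 13, 7]
  [15, 18, 12]
  [9, 12, 6]

Each entry (A^⊗3)_ij equals the minimum over all length-3 walks i = v_0 → v_1 → … → v_3 = j of Σ_t A[v_t][v_{t+1}]. For example, for (i, j) = (0, 2) we minimise over 9 possible intermediate vertex sequences; the minimum is 7, attained along the walk 0 → 2 → 2 → 2.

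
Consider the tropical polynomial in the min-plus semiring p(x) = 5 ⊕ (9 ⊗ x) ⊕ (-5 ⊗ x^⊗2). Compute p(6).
p(6) = 5

A tropical monomial a ⊗ x^⊗i evaluates to a + i · x. Evaluating each term at x = 6:
  Term 0 contributes 5 + 0 · 6 = 5
  Term 1 contributes 9 + 1 · 6 = 15
  Term 2 contributes -5 + 2 · 6 = 7
p(6) = ⊕ of these = min[5, 15, 7] = 5.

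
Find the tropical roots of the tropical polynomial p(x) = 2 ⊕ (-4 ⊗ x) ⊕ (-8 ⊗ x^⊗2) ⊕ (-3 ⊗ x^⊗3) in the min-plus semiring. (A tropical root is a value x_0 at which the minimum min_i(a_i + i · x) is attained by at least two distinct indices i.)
Roots: {-5, 4, 6}

Each tropical root is a break point of the lower envelope of the lines y = a_i + i · x (there are 4 lines, with slopes 0, 1, ..., 3). Only the lines that attain the minimum somewhere contribute to roots; other lines are dominated. Here the surviving (envelope) indices are i = 3, i = 2, i = 1, i = 0.
Intersections between consecutive envelope lines give the roots: for adjacent envelope indices i < j the intersection is x = (a_i − a_j) / (j − i). Reading off the sorted break points: {-5, 4, 6}.
Verification: at each break x_0, at least two indices attain the minimum of min_i(a_i + i · x_0).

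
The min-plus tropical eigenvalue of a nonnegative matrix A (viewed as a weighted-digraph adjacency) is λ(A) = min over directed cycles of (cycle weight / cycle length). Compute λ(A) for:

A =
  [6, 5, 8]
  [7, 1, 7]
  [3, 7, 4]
λ(A) = 1

Enumerate directed cycles and compute their means (weight / length). Sample:
  cycle 0 → 0: weight = 6, length = 1, mean = 6/1 ≈ 6.000
  cycle 1 → 1: weight = 1, length = 1, mean = 1/1 ≈ 1.000
  cycle 2 → 2: weight = 4, length = 1, mean = 4/1 ≈ 4.000
  cycle 0 → 1 → 0: weight = 12, length = 2, mean = 12/2 ≈ 6.000
  cycle 0 → 2 → 0: weight = 11, length = 2, mean = 11/2 ≈ 5.500
  cycle 1 → 0 → 1: weight = 12, length = 2, mean = 12/2 ≈ 6.000
Minimum mean = 1.000, attained e.g. along the cycle 1 → 1 with weight 1 and length 1. So λ(A) = 1/1 = 1.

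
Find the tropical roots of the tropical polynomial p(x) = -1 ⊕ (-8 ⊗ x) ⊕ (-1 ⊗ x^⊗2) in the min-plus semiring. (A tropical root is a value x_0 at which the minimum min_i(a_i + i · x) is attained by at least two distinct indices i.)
Roots: {-7, 7}

Each tropical root is a break point of the lower envelope of the lines y = a_i + i · x (there are 3 lines, with slopes 0, 1, ..., 2). Only the lines that attain the minimum somewhere contribute to roots; other lines are dominated. Here the surviving (envelope) indices are i = 2, i = 1, i = 0.
Intersections between consecutive envelope lines give the roots: for adjacent envelope indices i < j the intersection is x = (a_i − a_j) / (j − i). Reading off the sorted break points: {-7, 7}.
Verification: at each break x_0, at least two indices attain the minimum of min_i(a_i + i · x_0).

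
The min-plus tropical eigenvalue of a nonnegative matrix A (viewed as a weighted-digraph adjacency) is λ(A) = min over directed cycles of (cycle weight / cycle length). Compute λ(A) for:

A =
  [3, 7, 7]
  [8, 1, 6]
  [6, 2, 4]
λ(A) = 1

Enumerate directed cycles and compute their means (weight / length). Sample:
  cycle 0 → 0: weight = 3, length = 1, mean = 3/1 ≈ 3.000
  cycle 1 → 1: weight = 1, length = 1, mean = 1/1 ≈ 1.000
  cycle 2 → 2: weight = 4, length = 1, mean = 4/1 ≈ 4.000
  cycle 0 → 1 → 0: weight = 15, length = 2, mean = 15/2 ≈ 7.500
  cycle 0 → 2 → 0: weight = 13, length = 2, mean = 13/2 ≈ 6.500
  cycle 1 → 0 → 1: weight = 15, length = 2, mean = 15/2 ≈ 7.500
Minimum mean = 1.000, attained e.g. along the cycle 1 → 1 with weight 1 and length 1. So λ(A) = 1/1 = 1.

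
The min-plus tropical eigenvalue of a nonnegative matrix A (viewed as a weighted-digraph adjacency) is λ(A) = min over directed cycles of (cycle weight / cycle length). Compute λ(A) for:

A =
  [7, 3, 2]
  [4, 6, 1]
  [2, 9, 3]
λ(A) = 2

Enumerate directed cycles and compute their means (weight / length). Sample:
  cycle 0 → 0: weight = 7, length = 1, mean = 7/1 ≈ 7.000
  cycle 1 → 1: weight = 6, length = 1, mean = 6/1 ≈ 6.000
  cycle 2 → 2: weight = 3, length = 1, mean = 3/1 ≈ 3.000
  cycle 0 → 1 → 0: weight = 7, length = 2, mean = 7/2 ≈ 3.500
  cycle 0 → 2 → 0: weight = 4, length = 2, mean = 4/2 ≈ 2.000
  cycle 1 → 0 → 1: weight = 7, length = 2, mean = 7/2 ≈ 3.500
Minimum mean = 2.000, attained e.g. along the cycle 0 → 2 → 0 with weight 4 and length 2. So λ(A) = 4/2 = 2.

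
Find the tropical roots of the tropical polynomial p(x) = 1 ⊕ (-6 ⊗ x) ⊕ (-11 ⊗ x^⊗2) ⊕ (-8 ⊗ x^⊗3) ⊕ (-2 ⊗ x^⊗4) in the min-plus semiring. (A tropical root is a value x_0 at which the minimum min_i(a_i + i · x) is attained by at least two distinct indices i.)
Roots: {-6, -3, 5, 7}

Each tropical root is a break point of the lower envelope of the lines y = a_i + i · x (there are 5 lines, with slopes 0, 1, ..., 4). Only the lines that attain the minimum somewhere contribute to roots; other lines are dominated. Here the surviving (envelope) indices are i = 4, i = 3, i = 2, i = 1, i = 0.
Intersections between consecutive envelope lines give the roots: for adjacent envelope indices i < j the intersection is x = (a_i − a_j) / (j − i). Reading off the sorted break points: {-6, -3, 5, 7}.
Verification: at each break x_0, at least two indices attain the minimum of min_i(a_i + i · x_0).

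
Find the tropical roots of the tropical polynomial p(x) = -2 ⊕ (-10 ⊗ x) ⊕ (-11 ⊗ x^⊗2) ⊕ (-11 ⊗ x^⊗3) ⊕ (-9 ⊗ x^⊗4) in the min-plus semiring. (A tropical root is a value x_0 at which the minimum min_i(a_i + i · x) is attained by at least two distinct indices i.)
Roots: {-2, 0, 1, 8}

Each tropical root is a break point of the lower envelope of the lines y = a_i + i · x (there are 5 lines, with slopes 0, 1, ..., 4). Only the lines that attain the minimum somewhere contribute to roots; other lines are dominated. Here the surviving (envelope) indices are i = 4, i = 3, i = 2, i = 1, i = 0.
Intersections between consecutive envelope lines give the roots: for adjacent envelope indices i < j the intersection is x = (a_i − a_j) / (j − i). Reading off the sorted break points: {-2, 0, 1, 8}.
Verification: at each break x_0, at least two indices attain the minimum of min_i(a_i + i · x_0).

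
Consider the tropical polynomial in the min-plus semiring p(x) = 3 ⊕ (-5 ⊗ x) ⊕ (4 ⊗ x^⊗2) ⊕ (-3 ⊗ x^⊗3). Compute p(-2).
p(-2) = -9

A tropical monomial a ⊗ x^⊗i evaluates to a + i · x. Evaluating each term at x = -2:
  Term 0 contributes 3 + 0 · -2 = 3
  Term 1 contributes -5 + 1 · -2 = -7
  Term 2 contributes 4 + 2 · -2 = 0
  Term 3 contributes -3 + 3 · -2 = -9
p(-2) = ⊕ of these = min[3, -7, 0, -9] = -9.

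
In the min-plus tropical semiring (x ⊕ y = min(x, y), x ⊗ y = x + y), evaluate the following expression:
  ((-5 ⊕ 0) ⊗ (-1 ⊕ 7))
((-5 ⊕ 0) ⊗ (-1 ⊕ 7)) = -6

Expand innermost to outermost. Recall ⊕ takes the minimum of its arguments and ⊗ takes their sum. Working out the expression ((-5 ⊕ 0) ⊗ (-1 ⊕ 7)) gives -6.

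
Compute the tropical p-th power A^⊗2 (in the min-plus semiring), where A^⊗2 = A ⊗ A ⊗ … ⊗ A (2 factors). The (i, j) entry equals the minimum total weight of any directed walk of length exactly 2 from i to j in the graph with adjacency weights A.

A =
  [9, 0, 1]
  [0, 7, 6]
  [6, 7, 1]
A^⊗2 =
  [0, 7, 2]
  [7, 0, 1]
  [7, 6, 2]

Each entry (A^⊗2)_ij equals the minimum over all length-2 walks i = v_0 → v_1 → … → v_2 = j of Σ_t A[v_t][v_{t+1}]. For example, for (i, j) = (0, 2) we minimise over 3 possible intermediate vertex sequences; the minimum is 2, attained along the walk 0 → 2 → 2.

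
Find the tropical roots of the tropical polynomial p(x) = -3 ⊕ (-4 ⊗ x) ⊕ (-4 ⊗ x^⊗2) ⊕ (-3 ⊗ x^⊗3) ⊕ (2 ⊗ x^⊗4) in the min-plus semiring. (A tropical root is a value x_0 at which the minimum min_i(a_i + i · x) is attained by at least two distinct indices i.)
Roots: {-5, -1, 0, 1}

Each tropical root is a break point of the lower envelope of the lines y = a_i + i · x (there are 5 lines, with slopes 0, 1, ..., 4). Only the lines that attain the minimum somewhere contribute to roots; other lines are dominated. Here the surviving (envelope) indices are i = 4, i = 3, i = 2, i = 1, i = 0.
Intersections between consecutive envelope lines give the roots: for adjacent envelope indices i < j the intersection is x = (a_i − a_j) / (j − i). Reading off the sorted break points: {-5, -1, 0, 1}.
Verification: at each break x_0, at least two indices attain the minimum of min_i(a_i + i · x_0).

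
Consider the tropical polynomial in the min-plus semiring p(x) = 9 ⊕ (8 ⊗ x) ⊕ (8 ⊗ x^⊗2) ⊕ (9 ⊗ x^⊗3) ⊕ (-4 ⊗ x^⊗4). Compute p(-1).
p(-1) = -8

A tropical monomial a ⊗ x^⊗i evaluates to a + i · x. Evaluating each term at x = -1:
  Term 0 contributes 9 + 0 · -1 = 9
  Term 1 contributes 8 + 1 · -1 = 7
  Term 2 contributes 8 + 2 · -1 = 6
  Term 3 contributes 9 + 3 · -1 = 6
  Term 4 contributes -4 + 4 · -1 = -8
p(-1) = ⊕ of these = min[9, 7, 6, 6, -8] = -8.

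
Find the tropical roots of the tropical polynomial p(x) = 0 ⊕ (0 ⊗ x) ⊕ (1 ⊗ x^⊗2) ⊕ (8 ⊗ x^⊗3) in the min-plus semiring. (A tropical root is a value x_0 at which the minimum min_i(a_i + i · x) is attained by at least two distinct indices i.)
Roots: {-7, -1, 0}

Each tropical root is a break point of the lower envelope of the lines y = a_i + i · x (there are 4 lines, with slopes 0, 1, ..., 3). Only the lines that attain the minimum somewhere contribute to roots; other lines are dominated. Here the surviving (envelope) indices are i = 3, i = 2, i = 1, i = 0.
Intersections between consecutive envelope lines give the roots: for adjacent envelope indices i < j the intersection is x = (a_i − a_j) / (j − i). Reading off the sorted break points: {-7, -1, 0}.
Verification: at each break x_0, at least two indices attain the minimum of min_i(a_i + i · x_0).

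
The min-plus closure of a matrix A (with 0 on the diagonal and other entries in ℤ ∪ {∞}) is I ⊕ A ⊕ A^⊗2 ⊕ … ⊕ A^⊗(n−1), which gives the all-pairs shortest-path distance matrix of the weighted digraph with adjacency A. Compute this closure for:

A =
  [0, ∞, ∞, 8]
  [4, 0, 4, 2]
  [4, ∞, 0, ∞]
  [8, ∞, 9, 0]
Closure =
  [0, ∞, 17, 8]
  [4, 0, 4, 2]
  [4, ∞, 0, 12]
  [8, ∞, 9, 0]

This is the Floyd-Warshall all-pairs shortest-path computation. For each intermediate vertex k = 0, 1, …, 3, update dist[i][j] ← min(dist[i][j], dist[i][k] + dist[k][j]). The final matrix gives, for each (i, j), the minimum total weight of any directed path from i to j (possibly empty when i = j).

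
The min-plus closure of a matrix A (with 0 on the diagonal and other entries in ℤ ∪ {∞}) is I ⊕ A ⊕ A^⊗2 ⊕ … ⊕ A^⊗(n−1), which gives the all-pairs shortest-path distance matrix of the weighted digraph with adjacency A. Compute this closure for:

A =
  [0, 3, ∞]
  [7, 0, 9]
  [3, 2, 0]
Closure =
  [0, 3, 12]
  [7, 0, 9]
  [3, 2, 0]

This is the Floyd-Warshall all-pairs shortest-path computation. For each intermediate vertex k = 0, 1, …, 2, update dist[i][j] ← min(dist[i][j], dist[i][k] + dist[k][j]). The final matrix gives, for each (i, j), the minimum total weight of any directed path from i to j (possibly empty when i = j).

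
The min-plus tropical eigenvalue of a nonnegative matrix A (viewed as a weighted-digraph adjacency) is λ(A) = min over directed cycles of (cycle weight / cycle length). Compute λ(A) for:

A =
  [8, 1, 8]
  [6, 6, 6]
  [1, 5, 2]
λ(A) = 2

Enumerate directed cycles and compute their means (weight / length). Sample:
  cycle 0 → 0: weight = 8, length = 1, mean = 8/1 ≈ 8.000
  cycle 1 → 1: weight = 6, length = 1, mean = 6/1 ≈ 6.000
  cycle 2 → 2: weight = 2, length = 1, mean = 2/1 ≈ 2.000
  cycle 0 → 1 → 0: weight = 7, length = 2, mean = 7/2 ≈ 3.500
  cycle 0 → 2 → 0: weight = 9, length = 2, mean = 9/2 ≈ 4.500
  cycle 1 → 0 → 1: weight = 7, length = 2, mean = 7/2 ≈ 3.500
Minimum mean = 2.000, attained e.g. along the cycle 2 → 2 with weight 2 and length 1. So λ(A) = 2/1 = 2.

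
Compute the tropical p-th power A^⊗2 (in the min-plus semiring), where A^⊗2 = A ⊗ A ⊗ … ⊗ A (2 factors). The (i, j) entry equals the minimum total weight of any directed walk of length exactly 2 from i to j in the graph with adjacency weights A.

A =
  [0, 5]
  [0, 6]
A^⊗2 =
  [0, 5]
  [0, 5]

Each entry (A^⊗2)_ij equals the minimum over all length-2 walks i = v_0 → v_1 → … → v_2 = j of Σ_t A[v_t][v_{t+1}]. For example, for (i, j) = (0, 1) we minimise over 2 possible intermediate vertex sequences; the minimum is 5, attained along the walk 0 → 0 → 1.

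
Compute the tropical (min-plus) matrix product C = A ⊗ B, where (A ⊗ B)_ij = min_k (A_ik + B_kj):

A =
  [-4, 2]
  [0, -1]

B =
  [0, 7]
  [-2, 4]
A ⊗ B =
  [-4, 3]
  [-3, 3]

Apply the min-plus product entry-by-entry:
  C[0][0] = min over k of (A[0][0] + B[0][0] = -4 + 0 = -4, A[0][1] + B[1][0] = 2 + -2 = 0) = -4 (attained at k = 0)
  C[0][1] = min over k of (A[0][0] + B[0][1] = -4 + 7 = 3, A[0][1] + B[1][1] = 2 + 4 = 6) = 3 (attained at k = 0)
  C[1][0] = min over k of (A[1][0] + B[0][0] = 0 + 0 = 0, A[1][1] + B[1][0] = -1 + -2 = -3) = -3 (attained at k = 1)
  C[1][1] = min over k of (A[1][0] + B[0][1] = 0 + 7 = 7, A[1][1] + B[1][1] = -1 + 4 = 3) = 3 (attained at k = 1)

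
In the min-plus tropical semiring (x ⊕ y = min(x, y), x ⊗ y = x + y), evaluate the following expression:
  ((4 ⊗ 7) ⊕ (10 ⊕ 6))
((4 ⊗ 7) ⊕ (10 ⊕ 6)) = 6

Expand innermost to outermost. Recall ⊕ takes the minimum of its arguments and ⊗ takes their sum. Working out the expression ((4 ⊗ 7) ⊕ (10 ⊕ 6)) gives 6.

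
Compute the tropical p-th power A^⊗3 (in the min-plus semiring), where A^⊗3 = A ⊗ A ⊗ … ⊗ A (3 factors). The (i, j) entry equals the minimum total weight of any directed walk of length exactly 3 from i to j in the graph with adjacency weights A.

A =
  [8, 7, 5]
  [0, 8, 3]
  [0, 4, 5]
A^⊗3 =
  [9, 12, 10]
  [5, 9, 8]
  [5, 9, 9]

Each entry (A^⊗3)_ij equals the minimum over all length-3 walks i = v_0 → v_1 → … → v_3 = j of Σ_t A[v_t][v_{t+1}]. For example, for (i, j) = (0, 2) we minimise over 9 possible intermediate vertex sequences; the minimum is 10, attained along the walk 0 → 2 → 0 → 2.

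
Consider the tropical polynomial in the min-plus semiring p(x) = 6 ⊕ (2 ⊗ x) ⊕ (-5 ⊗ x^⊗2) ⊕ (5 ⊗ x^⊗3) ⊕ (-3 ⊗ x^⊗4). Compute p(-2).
p(-2) = -11

A tropical monomial a ⊗ x^⊗i evaluates to a + i · x. Evaluating each term at x = -2:
  Term 0 contributes 6 + 0 · -2 = 6
  Term 1 contributes 2 + 1 · -2 = 0
  Term 2 contributes -5 + 2 · -2 = -9
  Term 3 contributes 5 + 3 · -2 = -1
  Term 4 contributes -3 + 4 · -2 = -11
p(-2) = ⊕ of these = min[6, 0, -9, -1, -11] = -11.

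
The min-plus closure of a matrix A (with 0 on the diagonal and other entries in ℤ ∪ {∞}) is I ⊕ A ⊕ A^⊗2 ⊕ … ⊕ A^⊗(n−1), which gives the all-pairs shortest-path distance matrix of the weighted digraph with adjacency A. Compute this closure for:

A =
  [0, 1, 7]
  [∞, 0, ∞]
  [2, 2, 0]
Closure =
  [0, 1, 7]
  [∞, 0, ∞]
  [2, 2, 0]

This is the Floyd-Warshall all-pairs shortest-path computation. For each intermediate vertex k = 0, 1, …, 2, update dist[i][j] ← min(dist[i][j], dist[i][k] + dist[k][j]). The final matrix gives, for each (i, j), the minimum total weight of any directed path from i to j (possibly empty when i = j).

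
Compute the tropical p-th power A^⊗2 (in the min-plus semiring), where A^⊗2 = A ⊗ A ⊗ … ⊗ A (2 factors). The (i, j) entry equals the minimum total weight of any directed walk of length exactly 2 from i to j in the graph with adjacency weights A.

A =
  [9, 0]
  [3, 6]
A^⊗2 =
  [3, 6]
  [9, 3]

Each entry (A^⊗2)_ij equals the minimum over all length-2 walks i = v_0 → v_1 → … → v_2 = j of Σ_t A[v_t][v_{t+1}]. For example, for (i, j) = (0, 1) we minimise over 2 possible intermediate vertex sequences; the minimum is 6, attained along the walk 0 → 1 → 1.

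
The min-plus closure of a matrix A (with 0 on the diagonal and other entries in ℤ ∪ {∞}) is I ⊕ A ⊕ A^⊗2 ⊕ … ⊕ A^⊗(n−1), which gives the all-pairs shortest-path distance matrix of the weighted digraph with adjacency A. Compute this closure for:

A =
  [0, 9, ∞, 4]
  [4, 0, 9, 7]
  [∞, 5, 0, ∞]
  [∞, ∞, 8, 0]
Closure =
  [0, 9, 12, 4]
  [4, 0, 9, 7]
  [9, 5, 0, 12]
  [17, 13, 8, 0]

This is the Floyd-Warshall all-pairs shortest-path computation. For each intermediate vertex k = 0, 1, …, 3, update dist[i][j] ← min(dist[i][j], dist[i][k] + dist[k][j]). The final matrix gives, for each (i, j), the minimum total weight of any directed path from i to j (possibly empty when i = j).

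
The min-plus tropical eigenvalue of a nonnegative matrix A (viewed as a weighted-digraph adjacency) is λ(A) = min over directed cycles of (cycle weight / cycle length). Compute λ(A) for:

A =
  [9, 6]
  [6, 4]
λ(A) = 4

Enumerate directed cycles and compute their means (weight / length). Sample:
  cycle 0 → 0: weight = 9, length = 1, mean = 9/1 ≈ 9.000
  cycle 1 → 1: weight = 4, length = 1, mean = 4/1 ≈ 4.000
  cycle 0 → 1 → 0: weight = 12, length = 2, mean = 12/2 ≈ 6.000
  cycle 1 → 0 → 1: weight = 12, length = 2, mean = 12/2 ≈ 6.000
Minimum mean = 4.000, attained e.g. along the cycle 1 → 1 with weight 4 and length 1. So λ(A) = 4/1 = 4.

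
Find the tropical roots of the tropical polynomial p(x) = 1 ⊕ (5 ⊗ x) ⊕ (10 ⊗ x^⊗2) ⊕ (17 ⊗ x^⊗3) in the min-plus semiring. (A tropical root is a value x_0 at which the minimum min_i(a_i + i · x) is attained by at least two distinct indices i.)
Roots: {-7, -5, -4}

Each tropical root is a break point of the lower envelope of the lines y = a_i + i · x (there are 4 lines, with slopes 0, 1, ..., 3). Only the lines that attain the minimum somewhere contribute to roots; other lines are dominated. Here the surviving (envelope) indices are i = 3, i = 2, i = 1, i = 0.
Intersections between consecutive envelope lines give the roots: for adjacent envelope indices i < j the intersection is x = (a_i − a_j) / (j − i). Reading off the sorted break points: {-7, -5, -4}.
Verification: at each break x_0, at least two indices attain the minimum of min_i(a_i + i · x_0).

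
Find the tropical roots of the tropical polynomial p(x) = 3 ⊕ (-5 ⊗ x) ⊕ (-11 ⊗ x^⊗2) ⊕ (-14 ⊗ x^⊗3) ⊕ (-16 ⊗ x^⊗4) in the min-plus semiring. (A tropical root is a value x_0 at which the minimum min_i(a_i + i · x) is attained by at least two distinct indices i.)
Roots: {2, 3, 6, 8}

Each tropical root is a break point of the lower envelope of the lines y = a_i + i · x (there are 5 lines, with slopes 0, 1, ..., 4). Only the lines that attain the minimum somewhere contribute to roots; other lines are dominated. Here the surviving (envelope) indices are i = 4, i = 3, i = 2, i = 1, i = 0.
Intersections between consecutive envelope lines give the roots: for adjacent envelope indices i < j the intersection is x = (a_i − a_j) / (j − i). Reading off the sorted break points: {2, 3, 6, 8}.
Verification: at each break x_0, at least two indices attain the minimum of min_i(a_i + i · x_0).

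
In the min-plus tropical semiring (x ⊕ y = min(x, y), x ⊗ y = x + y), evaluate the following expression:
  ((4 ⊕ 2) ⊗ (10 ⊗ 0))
((4 ⊕ 2) ⊗ (10 ⊗ 0)) = 12

Expand innermost to outermost. Recall ⊕ takes the minimum of its arguments and ⊗ takes their sum. Working out the expression ((4 ⊕ 2) ⊗ (10 ⊗ 0)) gives 12.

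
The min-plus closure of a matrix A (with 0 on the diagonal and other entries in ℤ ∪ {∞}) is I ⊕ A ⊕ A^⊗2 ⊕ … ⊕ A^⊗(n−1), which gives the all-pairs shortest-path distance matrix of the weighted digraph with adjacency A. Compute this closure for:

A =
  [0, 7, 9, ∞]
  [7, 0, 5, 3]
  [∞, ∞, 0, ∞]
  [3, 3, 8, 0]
Closure =
  [0, 7, 9, 10]
  [6, 0, 5, 3]
  [∞, ∞, 0, ∞]
  [3, 3, 8, 0]

This is the Floyd-Warshall all-pairs shortest-path computation. For each intermediate vertex k = 0, 1, …, 3, update dist[i][j] ← min(dist[i][j], dist[i][k] + dist[k][j]). The final matrix gives, for each (i, j), the minimum total weight of any directed path from i to j (possibly empty when i = j).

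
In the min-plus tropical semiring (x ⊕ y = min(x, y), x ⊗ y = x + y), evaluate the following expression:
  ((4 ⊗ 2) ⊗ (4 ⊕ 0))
((4 ⊗ 2) ⊗ (4 ⊕ 0)) = 6

Expand innermost to outermost. Recall ⊕ takes the minimum of its arguments and ⊗ takes their sum. Working out the expression ((4 ⊗ 2) ⊗ (4 ⊕ 0)) gives 6.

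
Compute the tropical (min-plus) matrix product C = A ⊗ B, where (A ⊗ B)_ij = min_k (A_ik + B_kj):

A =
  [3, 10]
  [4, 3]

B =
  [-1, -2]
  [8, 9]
A ⊗ B =
  [2, 1]
  [3, 2]

Apply the min-plus product entry-by-entry:
  C[0][0] = min over k of (A[0][0] + B[0][0] = 3 + -1 = 2, A[0][1] + B[1][0] = 10 + 8 = 18) = 2 (attained at k = 0)
  C[0][1] = min over k of (A[0][0] + B[0][1] = 3 + -2 = 1, A[0][1] + B[1][1] = 10 + 9 = 19) = 1 (attained at k = 0)
  C[1][0] = min over k of (A[1][0] + B[0][0] = 4 + -1 = 3, A[1][1] + B[1][0] = 3 + 8 = 11) = 3 (attained at k = 0)
  C[1][1] = min over k of (A[1][0] + B[0][1] = 4 + -2 = 2, A[1][1] + B[1][1] = 3 + 9 = 12) = 2 (attained at k = 0)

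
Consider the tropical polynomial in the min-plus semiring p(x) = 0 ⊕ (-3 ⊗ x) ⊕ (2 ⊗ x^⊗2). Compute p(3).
p(3) = 0

A tropical monomial a ⊗ x^⊗i evaluates to a + i · x. Evaluating each term at x = 3:
  Term 0 contributes 0 + 0 · 3 = 0
  Term 1 contributes -3 + 1 · 3 = 0
  Term 2 contributes 2 + 2 · 3 = 8
p(3) = ⊕ of these = min[0, 0, 8] = 0.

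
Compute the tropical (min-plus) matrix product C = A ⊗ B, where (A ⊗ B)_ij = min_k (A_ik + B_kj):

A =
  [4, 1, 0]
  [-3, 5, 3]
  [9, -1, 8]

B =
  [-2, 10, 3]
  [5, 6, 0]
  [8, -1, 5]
A ⊗ B =
  [2, -1, 1]
  [-5, 2, 0]
  [4, 5, -1]

Apply the min-plus product entry-by-entry:
  C[0][0] = min over k of (A[0][0] + B[0][0] = 4 + -2 = 2, A[0][1] + B[1][0] = 1 + 5 = 6, A[0][2] + B[2][0] = 0 + 8 = 8) = 2 (attained at k = 0)
  C[0][1] = min over k of (A[0][0] + B[0][1] = 4 + 10 = 14, A[0][1] + B[1][1] = 1 + 6 = 7, A[0][2] + B[2][1] = 0 + -1 = -1) = -1 (attained at k = 2)
  C[0][2] = min over k of (A[0][0] + B[0][2] = 4 + 3 = 7, A[0][1] + B[1][2] = 1 + 0 = 1, A[0][2] + B[2][2] = 0 + 5 = 5) = 1 (attained at k = 1)
  C[1][0] = min over k of (A[1][0] + B[0][0] = -3 + -2 = -5, A[1][1] + B[1][0] = 5 + 5 = 10, A[1][2] + B[2][0] = 3 + 8 = 11) = -5 (attained at k = 0)
  C[1][1] = min over k of (A[1][0] + B[0][1] = -3 + 10 = 7, A[1][1] + B[1][1] = 5 + 6 = 11, A[1][2] + B[2][1] = 3 + -1 = 2) = 2 (attained at k = 2)
  C[1][2] = min over k of (A[1][0] + B[0][2] = -3 + 3 = 0, A[1][1] + B[1][2] = 5 + 0 = 5, A[1][2] + B[2][2] = 3 + 5 = 8) = 0 (attained at k = 0)
  C[2][0] = min over k of (A[2][0] + B[0][0] = 9 + -2 = 7, A[2][1] + B[1][0] = -1 + 5 = 4, A[2][2] + B[2][0] = 8 + 8 = 16) = 4 (attained at k = 1)
  C[2][1] = min over k of (A[2][0] + B[0][1] = 9 + 10 = 19, A[2][1] + B[1][1] = -1 + 6 = 5, A[2][2] + B[2][1] = 8 + -1 = 7) = 5 (attained at k = 1)
  C[2][2] = min over k of (A[2][0] + B[0][2] = 9 + 3 = 12, A[2][1] + B[1][2] = -1 + 0 = -1, A[2][2] + B[2][2] = 8 + 5 = 13) = -1 (attained at k = 1)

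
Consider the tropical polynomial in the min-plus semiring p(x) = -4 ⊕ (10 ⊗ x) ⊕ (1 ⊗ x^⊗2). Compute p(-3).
p(-3) = -5

A tropical monomial a ⊗ x^⊗i evaluates to a + i · x. Evaluating each term at x = -3:
  Term 0 contributes -4 + 0 · -3 = -4
  Term 1 contributes 10 + 1 · -3 = 7
  Term 2 contributes 1 + 2 · -3 = -5
p(-3) = ⊕ of these = min[-4, 7, -5] = -5.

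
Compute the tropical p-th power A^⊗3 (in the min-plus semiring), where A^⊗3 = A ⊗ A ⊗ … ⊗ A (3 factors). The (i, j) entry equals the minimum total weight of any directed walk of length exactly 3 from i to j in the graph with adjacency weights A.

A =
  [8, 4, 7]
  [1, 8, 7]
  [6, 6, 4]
A^⊗3 =
  [13, 9, 12]
  [6, 13, 12]
  [11, 11, 12]

Each entry (A^⊗3)_ij equals the minimum over all length-3 walks i = v_0 → v_1 → … → v_3 = j of Σ_t A[v_t][v_{t+1}]. For example, for (i, j) = (0, 2) we minimise over 9 possible intermediate vertex sequences; the minimum is 12, attained along the walk 0 → 1 → 0 → 2.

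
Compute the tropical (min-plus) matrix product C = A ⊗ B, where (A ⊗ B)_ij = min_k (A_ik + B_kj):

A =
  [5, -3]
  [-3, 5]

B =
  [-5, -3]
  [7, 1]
A ⊗ B =
  [0, -2]
  [-8, -6]

Apply the min-plus product entry-by-entry:
  C[0][0] = min over k of (A[0][0] + B[0][0] = 5 + -5 = 0, A[0][1] + B[1][0] = -3 + 7 = 4) = 0 (attained at k = 0)
  C[0][1] = min over k of (A[0][0] + B[0][1] = 5 + -3 = 2, A[0][1] + B[1][1] = -3 + 1 = -2) = -2 (attained at k = 1)
  C[1][0] = min over k of (A[1][0] + B[0][0] = -3 + -5 = -8, A[1][1] + B[1][0] = 5 + 7 = 12) = -8 (attained at k = 0)
  C[1][1] = min over k of (A[1][0] + B[0][1] = -3 + -3 = -6, A[1][1] + B[1][1] = 5 + 1 = 6) = -6 (attained at k = 0)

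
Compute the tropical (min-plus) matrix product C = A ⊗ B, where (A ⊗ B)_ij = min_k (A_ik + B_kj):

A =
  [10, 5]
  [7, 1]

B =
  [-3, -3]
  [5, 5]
A ⊗ B =
  [7, 7]
  [4, 4]

Apply the min-plus product entry-by-entry:
  C[0][0] = min over k of (A[0][0] + B[0][0] = 10 + -3 = 7, A[0][1] + B[1][0] = 5 + 5 = 10) = 7 (attained at k = 0)
  C[0][1] = min over k of (A[0][0] + B[0][1] = 10 + -3 = 7, A[0][1] + B[1][1] = 5 + 5 = 10) = 7 (attained at k = 0)
  C[1][0] = min over k of (A[1][0] + B[0][0] = 7 + -3 = 4, A[1][1] + B[1][0] = 1 + 5 = 6) = 4 (attained at k = 0)
  C[1][1] = min over k of (A[1][0] + B[0][1] = 7 + -3 = 4, A[1][1] + B[1][1] = 1 + 5 = 6) = 4 (attained at k = 0)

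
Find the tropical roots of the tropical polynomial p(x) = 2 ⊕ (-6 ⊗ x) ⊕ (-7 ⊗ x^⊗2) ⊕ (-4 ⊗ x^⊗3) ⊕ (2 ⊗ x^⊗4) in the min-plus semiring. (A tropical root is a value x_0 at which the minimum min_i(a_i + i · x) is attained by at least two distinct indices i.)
Roots: {-6, -3, 1, 8}

Each tropical root is a break point of the lower envelope of the lines y = a_i + i · x (there are 5 lines, with slopes 0, 1, ..., 4). Only the lines that attain the minimum somewhere contribute to roots; other lines are dominated. Here the surviving (envelope) indices are i = 4, i = 3, i = 2, i = 1, i = 0.
Intersections between consecutive envelope lines give the roots: for adjacent envelope indices i < j the intersection is x = (a_i − a_j) / (j − i). Reading off the sorted break points: {-6, -3, 1, 8}.
Verification: at each break x_0, at least two indices attain the minimum of min_i(a_i + i · x_0).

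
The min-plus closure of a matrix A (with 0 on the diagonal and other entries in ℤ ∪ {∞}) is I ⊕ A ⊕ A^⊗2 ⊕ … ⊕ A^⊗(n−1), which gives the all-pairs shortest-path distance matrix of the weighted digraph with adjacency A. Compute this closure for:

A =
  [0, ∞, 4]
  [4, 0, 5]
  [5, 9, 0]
Closure =
  [0, 13, 4]
  [4, 0, 5]
  [5, 9, 0]

This is the Floyd-Warshall all-pairs shortest-path computation. For each intermediate vertex k = 0, 1, …, 2, update dist[i][j] ← min(dist[i][j], dist[i][k] + dist[k][j]). The final matrix gives, for each (i, j), the minimum total weight of any directed path from i to j (possibly empty when i = j).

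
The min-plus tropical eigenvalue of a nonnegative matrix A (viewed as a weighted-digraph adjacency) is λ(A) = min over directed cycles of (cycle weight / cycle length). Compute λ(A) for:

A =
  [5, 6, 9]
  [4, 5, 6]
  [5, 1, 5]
λ(A) = 7/2

Enumerate directed cycles and compute their means (weight / length). Sample:
  cycle 0 → 0: weight = 5, length = 1, mean = 5/1 ≈ 5.000
  cycle 1 → 1: weight = 5, length = 1, mean = 5/1 ≈ 5.000
  cycle 2 → 2: weight = 5, length = 1, mean = 5/1 ≈ 5.000
  cycle 0 → 1 → 0: weight = 10, length = 2, mean = 10/2 ≈ 5.000
  cycle 0 → 2 → 0: weight = 14, length = 2, mean = 14/2 ≈ 7.000
  cycle 1 → 0 → 1: weight = 10, length = 2, mean = 10/2 ≈ 5.000
Minimum mean = 3.500, attained e.g. along the cycle 1 → 2 → 1 with weight 7 and length 2. So λ(A) = 7/2 = 7/2.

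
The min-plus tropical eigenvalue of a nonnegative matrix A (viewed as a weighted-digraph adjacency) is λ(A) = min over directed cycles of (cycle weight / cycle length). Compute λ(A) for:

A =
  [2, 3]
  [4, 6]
λ(A) = 2

Enumerate directed cycles and compute their means (weight / length). Sample:
  cycle 0 → 0: weight = 2, length = 1, mean = 2/1 ≈ 2.000
  cycle 1 → 1: weight = 6, length = 1, mean = 6/1 ≈ 6.000
  cycle 0 → 1 → 0: weight = 7, length = 2, mean = 7/2 ≈ 3.500
  cycle 1 → 0 → 1: weight = 7, length = 2, mean = 7/2 ≈ 3.500
Minimum mean = 2.000, attained e.g. along the cycle 0 → 0 with weight 2 and length 1. So λ(A) = 2/1 = 2.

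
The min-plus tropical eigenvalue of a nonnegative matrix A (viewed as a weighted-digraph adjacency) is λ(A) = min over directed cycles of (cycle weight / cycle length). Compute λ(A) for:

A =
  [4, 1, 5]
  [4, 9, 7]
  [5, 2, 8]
λ(A) = 5/2

Enumerate directed cycles and compute their means (weight / length). Sample:
  cycle 0 → 0: weight = 4, length = 1, mean = 4/1 ≈ 4.000
  cycle 1 → 1: weight = 9, length = 1, mean = 9/1 ≈ 9.000
  cycle 2 → 2: weight = 8, length = 1, mean = 8/1 ≈ 8.000
  cycle 0 → 1 → 0: weight = 5, length = 2, mean = 5/2 ≈ 2.500
  cycle 0 → 2 → 0: weight = 10, length = 2, mean = 10/2 ≈ 5.000
  cycle 1 → 0 → 1: weight = 5, length = 2, mean = 5/2 ≈ 2.500
Minimum mean = 2.500, attained e.g. along the cycle 0 → 1 → 0 with weight 5 and length 2. So λ(A) = 5/2 = 5/2.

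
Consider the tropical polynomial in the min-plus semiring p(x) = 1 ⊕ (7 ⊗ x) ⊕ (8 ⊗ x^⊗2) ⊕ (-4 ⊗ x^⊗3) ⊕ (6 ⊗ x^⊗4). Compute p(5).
p(5) = 1

A tropical monomial a ⊗ x^⊗i evaluates to a + i · x. Evaluating each term at x = 5:
  Term 0 contributes 1 + 0 · 5 = 1
  Term 1 contributes 7 + 1 · 5 = 12
  Term 2 contributes 8 + 2 · 5 = 18
  Term 3 contributes -4 + 3 · 5 = 11
  Term 4 contributes 6 + 4 · 5 = 26
p(5) = ⊕ of these = min[1, 12, 18, 11, 26] = 1.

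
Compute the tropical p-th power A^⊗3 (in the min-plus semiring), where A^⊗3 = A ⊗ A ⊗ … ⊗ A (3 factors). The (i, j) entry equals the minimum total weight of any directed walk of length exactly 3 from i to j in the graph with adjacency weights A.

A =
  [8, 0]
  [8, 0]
A^⊗3 =
  [8, 0]
  [8, 0]

Each entry (A^⊗3)_ij equals the minimum over all length-3 walks i = v_0 → v_1 → … → v_3 = j of Σ_t A[v_t][v_{t+1}]. For example, for (i, j) = (0, 1) we minimise over 4 possible intermediate vertex sequences; the minimum is 0, attained along the walk 0 → 1 → 1 → 1.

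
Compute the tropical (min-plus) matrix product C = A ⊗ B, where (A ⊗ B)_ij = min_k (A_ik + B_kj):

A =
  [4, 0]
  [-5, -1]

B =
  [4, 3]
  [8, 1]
A ⊗ B =
  [8, 1]
  [-1, -2]

Apply the min-plus product entry-by-entry:
  C[0][0] = min over k of (A[0][0] + B[0][0] = 4 + 4 = 8, A[0][1] + B[1][0] = 0 + 8 = 8) = 8 (attained at k = 0)
  C[0][1] = min over k of (A[0][0] + B[0][1] = 4 + 3 = 7, A[0][1] + B[1][1] = 0 + 1 = 1) = 1 (attained at k = 1)
  C[1][0] = min over k of (A[1][0] + B[0][0] = -5 + 4 = -1, A[1][1] + B[1][0] = -1 + 8 = 7) = -1 (attained at k = 0)
  C[1][1] = min over k of (A[1][0] + B[0][1] = -5 + 3 = -2, A[1][1] + B[1][1] = -1 + 1 = 0) = -2 (attained at k = 0)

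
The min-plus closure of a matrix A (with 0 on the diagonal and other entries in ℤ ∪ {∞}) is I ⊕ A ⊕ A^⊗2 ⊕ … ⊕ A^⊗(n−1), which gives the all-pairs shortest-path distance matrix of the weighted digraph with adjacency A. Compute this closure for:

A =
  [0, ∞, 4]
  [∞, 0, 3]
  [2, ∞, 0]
Closure =
  [0, ∞, 4]
  [5, 0, 3]
  [2, ∞, 0]

This is the Floyd-Warshall all-pairs shortest-path computation. For each intermediate vertex k = 0, 1, …, 2, update dist[i][j] ← min(dist[i][j], dist[i][k] + dist[k][j]). The final matrix gives, for each (i, j), the minimum total weight of any directed path from i to j (possibly empty when i = j).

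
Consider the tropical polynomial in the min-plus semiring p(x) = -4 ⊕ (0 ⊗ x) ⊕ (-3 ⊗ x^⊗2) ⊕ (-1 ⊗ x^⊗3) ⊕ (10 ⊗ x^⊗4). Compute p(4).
p(4) = -4

A tropical monomial a ⊗ x^⊗i evaluates to a + i · x. Evaluating each term at x = 4:
  Term 0 contributes -4 + 0 · 4 = -4
  Term 1 contributes 0 + 1 · 4 = 4
  Term 2 contributes -3 + 2 · 4 = 5
  Term 3 contributes -1 + 3 · 4 = 11
  Term 4 contributes 10 + 4 · 4 = 26
p(4) = ⊕ of these = min[-4, 4, 5, 11, 26] = -4.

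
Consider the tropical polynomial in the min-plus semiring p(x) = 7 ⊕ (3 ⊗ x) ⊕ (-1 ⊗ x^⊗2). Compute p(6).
p(6) = 7

A tropical monomial a ⊗ x^⊗i evaluates to a + i · x. Evaluating each term at x = 6:
  Term 0 contributes 7 + 0 · 6 = 7
  Term 1 contributes 3 + 1 · 6 = 9
  Term 2 contributes -1 + 2 · 6 = 11
p(6) = ⊕ of these = min[7, 9, 11] = 7.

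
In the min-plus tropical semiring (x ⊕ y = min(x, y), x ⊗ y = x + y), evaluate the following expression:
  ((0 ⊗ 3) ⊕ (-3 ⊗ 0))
((0 ⊗ 3) ⊕ (-3 ⊗ 0)) = -3

Expand innermost to outermost. Recall ⊕ takes the minimum of its arguments and ⊗ takes their sum. Working out the expression ((0 ⊗ 3) ⊕ (-3 ⊗ 0)) gives -3.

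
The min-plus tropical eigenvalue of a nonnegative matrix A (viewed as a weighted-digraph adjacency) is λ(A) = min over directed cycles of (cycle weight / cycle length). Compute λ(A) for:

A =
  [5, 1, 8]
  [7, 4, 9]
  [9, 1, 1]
λ(A) = 1

Enumerate directed cycles and compute their means (weight / length). Sample:
  cycle 0 → 0: weight = 5, length = 1, mean = 5/1 ≈ 5.000
  cycle 1 → 1: weight = 4, length = 1, mean = 4/1 ≈ 4.000
  cycle 2 → 2: weight = 1, length = 1, mean = 1/1 ≈ 1.000
  cycle 0 → 1 → 0: weight = 8, length = 2, mean = 8/2 ≈ 4.000
  cycle 0 → 2 → 0: weight = 17, length = 2, mean = 17/2 ≈ 8.500
  cycle 1 → 0 → 1: weight = 8, length = 2, mean = 8/2 ≈ 4.000
Minimum mean = 1.000, attained e.g. along the cycle 2 → 2 with weight 1 and length 1. So λ(A) = 1/1 = 1.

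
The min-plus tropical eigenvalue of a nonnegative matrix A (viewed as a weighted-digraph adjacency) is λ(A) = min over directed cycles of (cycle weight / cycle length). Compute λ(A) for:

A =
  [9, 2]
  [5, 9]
λ(A) = 7/2

Enumerate directed cycles and compute their means (weight / length). Sample:
  cycle 0 → 0: weight = 9, length = 1, mean = 9/1 ≈ 9.000
  cycle 1 → 1: weight = 9, length = 1, mean = 9/1 ≈ 9.000
  cycle 0 → 1 → 0: weight = 7, length = 2, mean = 7/2 ≈ 3.500
  cycle 1 → 0 → 1: weight = 7, length = 2, mean = 7/2 ≈ 3.500
Minimum mean = 3.500, attained e.g. along the cycle 0 → 1 → 0 with weight 7 and length 2. So λ(A) = 7/2 = 7/2.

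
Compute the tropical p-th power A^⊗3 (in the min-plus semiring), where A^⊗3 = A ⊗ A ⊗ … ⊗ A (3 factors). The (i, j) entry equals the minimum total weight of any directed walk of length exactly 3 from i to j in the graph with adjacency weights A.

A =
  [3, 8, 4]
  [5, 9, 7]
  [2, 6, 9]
A^⊗3 =
  [9, 13, 10]
  [11, 15, 12]
  [8, 12, 9]

Each entry (A^⊗3)_ij equals the minimum over all length-3 walks i = v_0 → v_1 → … → v_3 = j of Σ_t A[v_t][v_{t+1}]. For example, for (i, j) = (0, 2) we minimise over 9 possible intermediate vertex sequences; the minimum is 10, attained along the walk 0 → 0 → 0 → 2.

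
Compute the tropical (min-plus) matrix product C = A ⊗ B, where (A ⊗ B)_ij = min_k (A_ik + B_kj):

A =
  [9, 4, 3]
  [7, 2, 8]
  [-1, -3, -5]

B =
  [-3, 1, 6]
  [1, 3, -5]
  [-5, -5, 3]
A ⊗ B =
  [-2, -2, -1]
  [3, 3, -3]
  [-10, -10, -8]

Apply the min-plus product entry-by-entry:
  C[0][0] = min over k of (A[0][0] + B[0][0] = 9 + -3 = 6, A[0][1] + B[1][0] = 4 + 1 = 5, A[0][2] + B[2][0] = 3 + -5 = -2) = -2 (attained at k = 2)
  C[0][1] = min over k of (A[0][0] + B[0][1] = 9 + 1 = 10, A[0][1] + B[1][1] = 4 + 3 = 7, A[0][2] + B[2][1] = 3 + -5 = -2) = -2 (attained at k = 2)
  C[0][2] = min over k of (A[0][0] + B[0][2] = 9 + 6 = 15, A[0][1] + B[1][2] = 4 + -5 = -1, A[0][2] + B[2][2] = 3 + 3 = 6) = -1 (attained at k = 1)
  C[1][0] = min over k of (A[1][0] + B[0][0] = 7 + -3 = 4, A[1][1] + B[1][0] = 2 + 1 = 3, A[1][2] + B[2][0] = 8 + -5 = 3) = 3 (attained at k = 1)
  C[1][1] = min over k of (A[1][0] + B[0][1] = 7 + 1 = 8, A[1][1] + B[1][1] = 2 + 3 = 5, A[1][2] + B[2][1] = 8 + -5 = 3) = 3 (attained at k = 2)
  C[1][2] = min over k of (A[1][0] + B[0][2] = 7 + 6 = 13, A[1][1] + B[1][2] = 2 + -5 = -3, A[1][2] + B[2][2] = 8 + 3 = 11) = -3 (attained at k = 1)
  C[2][0] = min over k of (A[2][0] + B[0][0] = -1 + -3 = -4, A[2][1] + B[1][0] = -3 + 1 = -2, A[2][2] + B[2][0] = -5 + -5 = -10) = -10 (attained at k = 2)
  C[2][1] = min over k of (A[2][0] + B[0][1] = -1 + 1 = 0, A[2][1] + B[1][1] = -3 + 3 = 0, A[2][2] + B[2][1] = -5 + -5 = -10) = -10 (attained at k = 2)
  C[2][2] = min over k of (A[2][0] + B[0][2] = -1 + 6 = 5, A[2][1] + B[1][2] = -3 + -5 = -8, A[2][2] + B[2][2] = -5 + 3 = -2) = -8 (attained at k = 1)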